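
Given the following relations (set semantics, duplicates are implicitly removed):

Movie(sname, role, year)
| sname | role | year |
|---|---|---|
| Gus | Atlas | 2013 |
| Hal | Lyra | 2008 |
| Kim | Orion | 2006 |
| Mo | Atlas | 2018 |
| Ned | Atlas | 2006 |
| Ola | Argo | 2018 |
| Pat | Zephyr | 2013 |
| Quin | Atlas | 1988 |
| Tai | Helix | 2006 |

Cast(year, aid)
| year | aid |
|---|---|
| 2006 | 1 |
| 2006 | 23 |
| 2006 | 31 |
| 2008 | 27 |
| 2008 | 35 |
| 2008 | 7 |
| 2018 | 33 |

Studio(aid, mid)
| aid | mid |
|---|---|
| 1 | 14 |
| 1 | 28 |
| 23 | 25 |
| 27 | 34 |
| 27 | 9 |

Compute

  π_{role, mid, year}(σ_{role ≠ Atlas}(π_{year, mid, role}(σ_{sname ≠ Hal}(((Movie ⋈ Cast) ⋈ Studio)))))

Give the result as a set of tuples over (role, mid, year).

{(Helix, 14, 2006), (Helix, 25, 2006), (Helix, 28, 2006), (Orion, 14, 2006), (Orion, 25, 2006), (Orion, 28, 2006)}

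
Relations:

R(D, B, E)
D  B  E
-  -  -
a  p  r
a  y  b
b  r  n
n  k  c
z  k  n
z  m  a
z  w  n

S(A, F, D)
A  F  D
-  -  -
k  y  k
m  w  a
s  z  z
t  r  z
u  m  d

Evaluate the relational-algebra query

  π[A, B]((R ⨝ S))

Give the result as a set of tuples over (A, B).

{(m, p), (m, y), (s, k), (s, m), (s, w), (t, k), (t, m), (t, w)}

Natural join on D: {(a, p, r, m, w), (a, y, b, m, w), (z, k, n, s, z), (z, k, n, t, r), (z, m, a, s, z), (z, m, a, t, r), (z, w, n, s, z), (z, w, n, t, r)}
Projecting to A, B: {(m, p), (m, y), (s, k), (s, m), (s, w), (t, k), (t, m), (t, w)}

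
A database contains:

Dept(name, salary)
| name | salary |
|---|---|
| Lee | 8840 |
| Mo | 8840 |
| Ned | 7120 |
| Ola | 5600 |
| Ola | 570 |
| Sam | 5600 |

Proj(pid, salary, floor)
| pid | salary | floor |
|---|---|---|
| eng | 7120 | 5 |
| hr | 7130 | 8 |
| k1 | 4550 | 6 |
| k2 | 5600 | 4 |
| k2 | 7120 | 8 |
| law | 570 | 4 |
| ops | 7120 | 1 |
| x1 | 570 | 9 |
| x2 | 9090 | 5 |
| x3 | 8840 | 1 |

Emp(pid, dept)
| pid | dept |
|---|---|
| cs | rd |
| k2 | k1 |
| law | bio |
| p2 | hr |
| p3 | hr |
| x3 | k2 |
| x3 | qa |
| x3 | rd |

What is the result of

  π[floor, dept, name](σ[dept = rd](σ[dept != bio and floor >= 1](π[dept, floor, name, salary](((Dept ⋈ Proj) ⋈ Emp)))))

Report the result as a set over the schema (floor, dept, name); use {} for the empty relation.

Natural join on salary: {(Lee, 8840, x3, 1), (Mo, 8840, x3, 1), (Ned, 7120, eng, 5), (Ned, 7120, k2, 8), (Ned, 7120, ops, 1), (Ola, 5600, k2, 4), (Ola, 570, law, 4), (Ola, 570, x1, 9), (Sam, 5600, k2, 4)}
Natural join on pid: {(Lee, 8840, x3, 1, k2), (Lee, 8840, x3, 1, qa), (Lee, 8840, x3, 1, rd), (Mo, 8840, x3, 1, k2), (Mo, 8840, x3, 1, qa), (Mo, 8840, x3, 1, rd), (Ned, 7120, k2, 8, k1), (Ola, 5600, k2, 4, k1), (Ola, 570, law, 4, bio), (Sam, 5600, k2, 4, k1)}
π[dept, floor, name, salary]: project onto (dept, floor, name, salary) → {(bio, 4, Ola, 570), (k1, 4, Ola, 5600), (k1, 4, Sam, 5600), (k1, 8, Ned, 7120), (k2, 1, Lee, 8840), (k2, 1, Mo, 8840), (qa, 1, Lee, 8840), (qa, 1, Mo, 8840), (rd, 1, Lee, 8840), (rd, 1, Mo, 8840)}
σ[dept != bio and floor >= 1]: keep tuples satisfying dept != bio and floor >= 1 → {(k1, 4, Ola, 5600), (k1, 4, Sam, 5600), (k1, 8, Ned, 7120), (k2, 1, Lee, 8840), (k2, 1, Mo, 8840), (qa, 1, Lee, 8840), (qa, 1, Mo, 8840), (rd, 1, Lee, 8840), (rd, 1, Mo, 8840)}
σ[dept = rd]: keep tuples satisfying dept = rd → {(rd, 1, Lee, 8840), (rd, 1, Mo, 8840)}
π[floor, dept, name]: project onto (floor, dept, name) → {(1, rd, Lee), (1, rd, Mo)}

{(1, rd, Lee), (1, rd, Mo)}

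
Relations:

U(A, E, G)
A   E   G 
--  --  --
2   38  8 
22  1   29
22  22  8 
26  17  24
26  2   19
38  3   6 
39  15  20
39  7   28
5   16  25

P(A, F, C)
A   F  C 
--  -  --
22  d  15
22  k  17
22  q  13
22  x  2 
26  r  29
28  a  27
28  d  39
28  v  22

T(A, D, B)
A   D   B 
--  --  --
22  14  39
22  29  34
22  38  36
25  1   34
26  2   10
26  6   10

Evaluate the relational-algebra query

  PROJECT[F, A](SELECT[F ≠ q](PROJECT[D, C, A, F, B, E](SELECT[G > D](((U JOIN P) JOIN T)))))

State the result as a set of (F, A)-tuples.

Natural join on A: {(22, 1, 29, d, 15), (22, 1, 29, k, 17), (22, 1, 29, q, 13), (22, 1, 29, x, 2), (22, 22, 8, d, 15), (22, 22, 8, k, 17), (22, 22, 8, q, 13), (22, 22, 8, x, 2), (26, 17, 24, r, 29), (26, 2, 19, r, 29)}
Natural join on A: {(22, 1, 29, d, 15, 14, 39), (22, 1, 29, d, 15, 29, 34), (22, 1, 29, d, 15, 38, 36), (22, 1, 29, k, 17, 14, 39), (22, 1, 29, k, 17, 29, 34), (22, 1, 29, k, 17, 38, 36), (22, 1, 29, q, 13, 14, 39), (22, 1, 29, q, 13, 29, 34), (22, 1, 29, q, 13, 38, 36), (22, 1, 29, x, 2, 14, 39), (22, 1, 29, x, 2, 29, 34), (22, 1, 29, x, 2, 38, 36), (22, 22, 8, d, 15, 14, 39), (22, 22, 8, d, 15, 29, 34), (22, 22, 8, d, 15, 38, 36), (22, 22, 8, k, 17, 14, 39), (22, 22, 8, k, 17, 29, 34), (22, 22, 8, k, 17, 38, 36), (22, 22, 8, q, 13, 14, 39), (22, 22, 8, q, 13, 29, 34), (22, 22, 8, q, 13, 38, 36), (22, 22, 8, x, 2, 14, 39), (22, 22, 8, x, 2, 29, 34), (22, 22, 8, x, 2, 38, 36), (26, 17, 24, r, 29, 2, 10), (26, 17, 24, r, 29, 6, 10), (26, 2, 19, r, 29, 2, 10), (26, 2, 19, r, 29, 6, 10)}
Apply σ_{G > D}; surviving tuples: {(22, 1, 29, d, 15, 14, 39), (22, 1, 29, k, 17, 14, 39), (22, 1, 29, q, 13, 14, 39), (22, 1, 29, x, 2, 14, 39), (26, 17, 24, r, 29, 2, 10), (26, 17, 24, r, 29, 6, 10), (26, 2, 19, r, 29, 2, 10), (26, 2, 19, r, 29, 6, 10)}
π[D, C, A, F, B, E]: project onto (D, C, A, F, B, E) → {(14, 13, 22, q, 39, 1), (14, 15, 22, d, 39, 1), (14, 17, 22, k, 39, 1), (14, 2, 22, x, 39, 1), (2, 29, 26, r, 10, 17), (2, 29, 26, r, 10, 2), (6, 29, 26, r, 10, 17), (6, 29, 26, r, 10, 2)}
Apply σ_{F ≠ q}; surviving tuples: {(14, 15, 22, d, 39, 1), (14, 17, 22, k, 39, 1), (14, 2, 22, x, 39, 1), (2, 29, 26, r, 10, 17), (2, 29, 26, r, 10, 2), (6, 29, 26, r, 10, 17), (6, 29, 26, r, 10, 2)}
π[F, A]: project onto (F, A) (3 duplicate(s) eliminated) → {(d, 22), (k, 22), (r, 26), (x, 22)}

{(d, 22), (k, 22), (r, 26), (x, 22)}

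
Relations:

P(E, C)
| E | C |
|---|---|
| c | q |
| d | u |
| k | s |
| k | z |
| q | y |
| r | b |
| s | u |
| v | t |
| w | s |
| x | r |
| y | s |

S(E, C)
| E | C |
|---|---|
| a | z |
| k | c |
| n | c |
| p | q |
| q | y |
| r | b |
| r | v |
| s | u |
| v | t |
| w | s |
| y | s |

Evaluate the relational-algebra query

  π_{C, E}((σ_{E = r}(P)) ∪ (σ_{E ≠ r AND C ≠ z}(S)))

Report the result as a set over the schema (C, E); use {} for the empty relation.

{(b, r), (c, k), (c, n), (q, p), (s, w), (s, y), (t, v), (u, s), (y, q)}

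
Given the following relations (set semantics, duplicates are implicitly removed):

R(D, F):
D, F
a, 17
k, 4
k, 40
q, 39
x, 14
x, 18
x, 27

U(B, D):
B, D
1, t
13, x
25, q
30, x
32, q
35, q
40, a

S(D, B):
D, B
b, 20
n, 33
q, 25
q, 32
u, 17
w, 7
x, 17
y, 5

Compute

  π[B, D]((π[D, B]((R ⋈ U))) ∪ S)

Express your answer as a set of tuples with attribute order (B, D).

{(13, x), (17, u), (17, x), (20, b), (25, q), (30, x), (32, q), (33, n), (35, q), (40, a), (5, y), (7, w)}

R ⋈ U (natural join on D): {(a, 17, 40), (q, 39, 25), (q, 39, 32), (q, 39, 35), (x, 14, 13), (x, 14, 30), (x, 18, 13), (x, 18, 30), (x, 27, 13), (x, 27, 30)}
Projecting to D, B (4 duplicate(s) eliminated): {(a, 40), (q, 25), (q, 32), (q, 35), (x, 13), (x, 30)}
Taking the union: {(a, 40), (b, 20), (n, 33), (q, 25), (q, 32), (q, 35), (u, 17), (w, 7), (x, 13), (x, 17), (x, 30), (y, 5)}
Projecting to B, D: {(13, x), (17, u), (17, x), (20, b), (25, q), (30, x), (32, q), (33, n), (35, q), (40, a), (5, y), (7, w)}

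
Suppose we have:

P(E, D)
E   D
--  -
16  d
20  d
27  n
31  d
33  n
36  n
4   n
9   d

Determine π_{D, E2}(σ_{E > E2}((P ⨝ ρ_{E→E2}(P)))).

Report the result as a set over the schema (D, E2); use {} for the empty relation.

{(d, 16), (d, 20), (d, 9), (n, 27), (n, 33), (n, 4)}

ρ[E→E2]: schema becomes (E2, D); tuples unchanged.
Natural join on D: {(16, d, 16), (16, d, 20), (16, d, 31), (16, d, 9), (20, d, 16), (20, d, 20), (20, d, 31), (20, d, 9), (27, n, 27), (27, n, 33), (27, n, 36), (27, n, 4), (31, d, 16), (31, d, 20), (31, d, 31), (31, d, 9), (33, n, 27), (33, n, 33), (33, n, 36), (33, n, 4), (36, n, 27), (36, n, 33), (36, n, 36), (36, n, 4), (4, n, 27), (4, n, 33), (4, n, 36), (4, n, 4), (9, d, 16), (9, d, 20), (9, d, 31), (9, d, 9)}
Selection E > E2: {(16, d, 9), (20, d, 16), (20, d, 9), (27, n, 4), (31, d, 16), (31, d, 20), (31, d, 9), (33, n, 27), (33, n, 4), (36, n, 27), (36, n, 33), (36, n, 4)}
Keep only column(s) D, E2 (6 duplicate(s) eliminated): {(d, 16), (d, 20), (d, 9), (n, 27), (n, 33), (n, 4)}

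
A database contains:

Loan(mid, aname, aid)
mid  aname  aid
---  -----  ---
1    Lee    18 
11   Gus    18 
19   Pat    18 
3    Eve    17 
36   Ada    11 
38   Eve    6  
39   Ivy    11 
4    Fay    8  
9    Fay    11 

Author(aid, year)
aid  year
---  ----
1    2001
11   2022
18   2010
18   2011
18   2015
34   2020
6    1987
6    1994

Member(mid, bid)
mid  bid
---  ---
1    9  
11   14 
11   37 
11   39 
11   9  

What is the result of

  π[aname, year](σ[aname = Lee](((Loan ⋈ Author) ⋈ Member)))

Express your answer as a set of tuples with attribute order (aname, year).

Natural join on aid: {(1, Lee, 18, 2010), (1, Lee, 18, 2011), (1, Lee, 18, 2015), (11, Gus, 18, 2010), (11, Gus, 18, 2011), (11, Gus, 18, 2015), (19, Pat, 18, 2010), (19, Pat, 18, 2011), (19, Pat, 18, 2015), (36, Ada, 11, 2022), (38, Eve, 6, 1987), (38, Eve, 6, 1994), (39, Ivy, 11, 2022), (9, Fay, 11, 2022)}
Natural join on mid: {(1, Lee, 18, 2010, 9), (1, Lee, 18, 2011, 9), (1, Lee, 18, 2015, 9), (11, Gus, 18, 2010, 14), (11, Gus, 18, 2010, 37), (11, Gus, 18, 2010, 39), (11, Gus, 18, 2010, 9), (11, Gus, 18, 2011, 14), (11, Gus, 18, 2011, 37), (11, Gus, 18, 2011, 39), (11, Gus, 18, 2011, 9), (11, Gus, 18, 2015, 14), (11, Gus, 18, 2015, 37), (11, Gus, 18, 2015, 39), (11, Gus, 18, 2015, 9)}
σ[aname = Lee]: keep tuples satisfying aname = Lee → {(1, Lee, 18, 2010, 9), (1, Lee, 18, 2011, 9), (1, Lee, 18, 2015, 9)}
π_{aname, year} gives {(Lee, 2010), (Lee, 2011), (Lee, 2015)}.

{(Lee, 2010), (Lee, 2011), (Lee, 2015)}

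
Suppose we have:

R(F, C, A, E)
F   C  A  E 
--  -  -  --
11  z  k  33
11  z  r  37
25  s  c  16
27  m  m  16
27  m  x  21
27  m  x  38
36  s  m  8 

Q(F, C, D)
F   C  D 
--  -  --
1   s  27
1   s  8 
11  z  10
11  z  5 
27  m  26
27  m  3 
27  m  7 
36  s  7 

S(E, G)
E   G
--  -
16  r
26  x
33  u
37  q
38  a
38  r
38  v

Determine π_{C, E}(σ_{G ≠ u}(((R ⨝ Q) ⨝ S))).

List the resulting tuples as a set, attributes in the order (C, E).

{(m, 16), (m, 38), (z, 37)}

Natural join on F, C: {(11, z, k, 33, 10), (11, z, k, 33, 5), (11, z, r, 37, 10), (11, z, r, 37, 5), (27, m, m, 16, 26), (27, m, m, 16, 3), (27, m, m, 16, 7), (27, m, x, 21, 26), (27, m, x, 21, 3), (27, m, x, 21, 7), (27, m, x, 38, 26), (27, m, x, 38, 3), (27, m, x, 38, 7), (36, s, m, 8, 7)}
Natural join on E: {(11, z, k, 33, 10, u), (11, z, k, 33, 5, u), (11, z, r, 37, 10, q), (11, z, r, 37, 5, q), (27, m, m, 16, 26, r), (27, m, m, 16, 3, r), (27, m, m, 16, 7, r), (27, m, x, 38, 26, a), (27, m, x, 38, 26, r), (27, m, x, 38, 26, v), (27, m, x, 38, 3, a), (27, m, x, 38, 3, r), (27, m, x, 38, 3, v), (27, m, x, 38, 7, a), (27, m, x, 38, 7, r), (27, m, x, 38, 7, v)}
Selection G ≠ u: {(11, z, r, 37, 10, q), (11, z, r, 37, 5, q), (27, m, m, 16, 26, r), (27, m, m, 16, 3, r), (27, m, m, 16, 7, r), (27, m, x, 38, 26, a), (27, m, x, 38, 26, r), (27, m, x, 38, 26, v), (27, m, x, 38, 3, a), (27, m, x, 38, 3, r), (27, m, x, 38, 3, v), (27, m, x, 38, 7, a), (27, m, x, 38, 7, r), (27, m, x, 38, 7, v)}
π_{C, E} gives {(m, 16), (m, 38), (z, 37)} (11 duplicate(s) eliminated).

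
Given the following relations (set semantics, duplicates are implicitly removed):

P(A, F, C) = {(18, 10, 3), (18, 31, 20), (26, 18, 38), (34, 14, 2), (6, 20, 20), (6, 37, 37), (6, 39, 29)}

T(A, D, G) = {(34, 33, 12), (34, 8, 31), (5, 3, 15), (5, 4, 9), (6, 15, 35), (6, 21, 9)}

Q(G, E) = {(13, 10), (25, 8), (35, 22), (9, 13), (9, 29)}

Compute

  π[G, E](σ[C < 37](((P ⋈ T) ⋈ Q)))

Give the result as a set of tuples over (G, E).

{(35, 22), (9, 13), (9, 29)}

P ⋈ T (natural join on A): {(34, 14, 2, 33, 12), (34, 14, 2, 8, 31), (6, 20, 20, 15, 35), (6, 20, 20, 21, 9), (6, 37, 37, 15, 35), (6, 37, 37, 21, 9), (6, 39, 29, 15, 35), (6, 39, 29, 21, 9)}
(P ⋈ T) ⋈ Q (natural join on G): {(6, 20, 20, 15, 35, 22), (6, 20, 20, 21, 9, 13), (6, 20, 20, 21, 9, 29), (6, 37, 37, 15, 35, 22), (6, 37, 37, 21, 9, 13), (6, 37, 37, 21, 9, 29), (6, 39, 29, 15, 35, 22), (6, 39, 29, 21, 9, 13), (6, 39, 29, 21, 9, 29)}
Filtering on C < 37 leaves {(6, 20, 20, 15, 35, 22), (6, 20, 20, 21, 9, 13), (6, 20, 20, 21, 9, 29), (6, 39, 29, 15, 35, 22), (6, 39, 29, 21, 9, 13), (6, 39, 29, 21, 9, 29)}.
Projecting to G, E (3 duplicate(s) eliminated): {(35, 22), (9, 13), (9, 29)}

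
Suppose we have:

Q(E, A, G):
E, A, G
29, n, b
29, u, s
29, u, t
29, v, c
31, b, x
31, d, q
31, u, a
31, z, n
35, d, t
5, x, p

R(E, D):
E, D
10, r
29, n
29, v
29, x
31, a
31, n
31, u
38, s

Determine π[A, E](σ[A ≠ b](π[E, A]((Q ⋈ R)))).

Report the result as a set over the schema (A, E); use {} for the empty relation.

{(d, 31), (n, 29), (u, 29), (u, 31), (v, 29), (z, 31)}

Joining Q and R on E yields {(29, n, b, n), (29, n, b, v), (29, n, b, x), (29, u, s, n), (29, u, s, v), (29, u, s, x), (29, u, t, n), (29, u, t, v), (29, u, t, x), (29, v, c, n), (29, v, c, v), (29, v, c, x), (31, b, x, a), (31, b, x, n), (31, b, x, u), (31, d, q, a), (31, d, q, n), (31, d, q, u), (31, u, a, a), (31, u, a, n), (31, u, a, u), (31, z, n, a), (31, z, n, n), (31, z, n, u)}.
Keep only column(s) E, A (17 duplicate(s) eliminated): {(29, n), (29, u), (29, v), (31, b), (31, d), (31, u), (31, z)}
σ[A ≠ b]: keep tuples satisfying A ≠ b → {(29, n), (29, u), (29, v), (31, d), (31, u), (31, z)}
Keep only column(s) A, E: {(d, 31), (n, 29), (u, 29), (u, 31), (v, 29), (z, 31)}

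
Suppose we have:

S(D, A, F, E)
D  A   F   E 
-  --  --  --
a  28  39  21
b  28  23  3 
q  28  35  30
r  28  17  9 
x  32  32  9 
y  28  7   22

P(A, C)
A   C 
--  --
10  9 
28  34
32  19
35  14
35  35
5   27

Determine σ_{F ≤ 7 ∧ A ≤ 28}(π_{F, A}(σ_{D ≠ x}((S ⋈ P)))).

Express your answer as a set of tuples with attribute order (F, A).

Natural join on A: {(a, 28, 39, 21, 34), (b, 28, 23, 3, 34), (q, 28, 35, 30, 34), (r, 28, 17, 9, 34), (x, 32, 32, 9, 19), (y, 28, 7, 22, 34)}
Selection D ≠ x: {(a, 28, 39, 21, 34), (b, 28, 23, 3, 34), (q, 28, 35, 30, 34), (r, 28, 17, 9, 34), (y, 28, 7, 22, 34)}
Keep only column(s) F, A: {(17, 28), (23, 28), (35, 28), (39, 28), (7, 28)}
Selection F ≤ 7 ∧ A ≤ 28: {(7, 28)}

{(7, 28)}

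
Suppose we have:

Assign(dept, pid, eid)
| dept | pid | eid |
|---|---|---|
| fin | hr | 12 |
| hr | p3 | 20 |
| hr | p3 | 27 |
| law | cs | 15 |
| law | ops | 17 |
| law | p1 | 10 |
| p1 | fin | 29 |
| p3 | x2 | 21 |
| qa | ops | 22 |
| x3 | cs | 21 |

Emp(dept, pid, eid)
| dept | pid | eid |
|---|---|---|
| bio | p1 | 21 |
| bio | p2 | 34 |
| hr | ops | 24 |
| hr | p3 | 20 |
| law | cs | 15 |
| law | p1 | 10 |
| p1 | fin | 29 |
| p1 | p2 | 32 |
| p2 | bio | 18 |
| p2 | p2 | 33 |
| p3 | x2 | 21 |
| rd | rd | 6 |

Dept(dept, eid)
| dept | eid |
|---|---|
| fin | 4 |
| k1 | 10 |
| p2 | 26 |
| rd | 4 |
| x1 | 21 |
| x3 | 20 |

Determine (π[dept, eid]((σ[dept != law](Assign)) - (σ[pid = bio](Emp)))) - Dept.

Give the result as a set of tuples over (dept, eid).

Filtering on dept != law leaves {(fin, hr, 12), (hr, p3, 20), (hr, p3, 27), (p1, fin, 29), (p3, x2, 21), (qa, ops, 22), (x3, cs, 21)}.
Filtering on pid = bio leaves {(p2, bio, 18)}.
Set difference of the two operands is {(fin, hr, 12), (hr, p3, 20), (hr, p3, 27), (p1, fin, 29), (p3, x2, 21), (qa, ops, 22), (x3, cs, 21)}.
Projecting to dept, eid: {(fin, 12), (hr, 20), (hr, 27), (p1, 29), (p3, 21), (qa, 22), (x3, 21)}
Set difference of the two operands is {(fin, 12), (hr, 20), (hr, 27), (p1, 29), (p3, 21), (qa, 22), (x3, 21)}.

{(fin, 12), (hr, 20), (hr, 27), (p1, 29), (p3, 21), (qa, 22), (x3, 21)}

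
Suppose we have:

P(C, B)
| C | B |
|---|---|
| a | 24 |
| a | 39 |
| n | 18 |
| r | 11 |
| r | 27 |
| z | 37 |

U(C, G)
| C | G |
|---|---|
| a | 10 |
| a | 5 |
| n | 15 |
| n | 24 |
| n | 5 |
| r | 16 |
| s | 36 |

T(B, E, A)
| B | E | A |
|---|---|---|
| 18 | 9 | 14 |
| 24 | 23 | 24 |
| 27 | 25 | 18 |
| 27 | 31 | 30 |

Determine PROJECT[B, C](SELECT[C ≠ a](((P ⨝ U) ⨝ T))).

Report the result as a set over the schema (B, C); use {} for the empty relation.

{(18, n), (27, r)}

Natural join on C: {(a, 24, 10), (a, 24, 5), (a, 39, 10), (a, 39, 5), (n, 18, 15), (n, 18, 24), (n, 18, 5), (r, 11, 16), (r, 27, 16)}
Natural join on B: {(a, 24, 10, 23, 24), (a, 24, 5, 23, 24), (n, 18, 15, 9, 14), (n, 18, 24, 9, 14), (n, 18, 5, 9, 14), (r, 27, 16, 25, 18), (r, 27, 16, 31, 30)}
Filtering on C ≠ a leaves {(n, 18, 15, 9, 14), (n, 18, 24, 9, 14), (n, 18, 5, 9, 14), (r, 27, 16, 25, 18), (r, 27, 16, 31, 30)}.
Projecting to B, C (3 duplicate(s) eliminated): {(18, n), (27, r)}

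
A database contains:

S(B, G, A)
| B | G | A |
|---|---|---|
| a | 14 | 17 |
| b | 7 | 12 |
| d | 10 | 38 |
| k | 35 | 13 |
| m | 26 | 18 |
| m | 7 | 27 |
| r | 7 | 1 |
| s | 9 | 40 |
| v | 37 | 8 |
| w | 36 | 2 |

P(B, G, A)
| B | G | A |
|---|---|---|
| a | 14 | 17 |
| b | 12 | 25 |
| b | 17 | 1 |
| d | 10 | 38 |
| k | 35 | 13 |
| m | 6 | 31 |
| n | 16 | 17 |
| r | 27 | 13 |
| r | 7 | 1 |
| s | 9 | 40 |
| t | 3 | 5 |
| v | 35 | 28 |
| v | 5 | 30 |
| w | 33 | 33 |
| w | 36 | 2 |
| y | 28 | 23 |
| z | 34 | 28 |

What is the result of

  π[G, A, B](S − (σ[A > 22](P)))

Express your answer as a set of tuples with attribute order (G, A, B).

Apply σ_{A > 22}; surviving tuples: {(b, 12, 25), (d, 10, 38), (m, 6, 31), (s, 9, 40), (v, 35, 28), (v, 5, 30), (w, 33, 33), (y, 28, 23), (z, 34, 28)}
Set difference of the two operands is {(a, 14, 17), (b, 7, 12), (k, 35, 13), (m, 26, 18), (m, 7, 27), (r, 7, 1), (v, 37, 8), (w, 36, 2)}.
π[G, A, B]: project onto (G, A, B) → {(14, 17, a), (26, 18, m), (35, 13, k), (36, 2, w), (37, 8, v), (7, 1, r), (7, 12, b), (7, 27, m)}

{(14, 17, a), (26, 18, m), (35, 13, k), (36, 2, w), (37, 8, v), (7, 1, r), (7, 12, b), (7, 27, m)}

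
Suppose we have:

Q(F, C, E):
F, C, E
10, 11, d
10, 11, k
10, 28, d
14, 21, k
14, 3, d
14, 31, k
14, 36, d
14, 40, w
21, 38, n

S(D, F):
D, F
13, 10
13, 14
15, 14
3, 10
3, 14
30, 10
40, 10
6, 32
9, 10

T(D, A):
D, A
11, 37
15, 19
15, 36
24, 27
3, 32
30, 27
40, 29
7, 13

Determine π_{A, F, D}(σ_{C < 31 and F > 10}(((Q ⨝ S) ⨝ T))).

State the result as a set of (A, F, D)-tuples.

{(19, 14, 15), (32, 14, 3), (36, 14, 15)}

Q ⋈ S (natural join on F): {(10, 11, d, 13), (10, 11, d, 3), (10, 11, d, 30), (10, 11, d, 40), (10, 11, d, 9), (10, 11, k, 13), (10, 11, k, 3), (10, 11, k, 30), (10, 11, k, 40), (10, 11, k, 9), (10, 28, d, 13), (10, 28, d, 3), (10, 28, d, 30), (10, 28, d, 40), (10, 28, d, 9), (14, 21, k, 13), (14, 21, k, 15), (14, 21, k, 3), (14, 3, d, 13), (14, 3, d, 15), (14, 3, d, 3), (14, 31, k, 13), (14, 31, k, 15), (14, 31, k, 3), (14, 36, d, 13), (14, 36, d, 15), (14, 36, d, 3), (14, 40, w, 13), (14, 40, w, 15), (14, 40, w, 3)}
(Q ⨝ S) ⋈ T (natural join on D): {(10, 11, d, 3, 32), (10, 11, d, 30, 27), (10, 11, d, 40, 29), (10, 11, k, 3, 32), (10, 11, k, 30, 27), (10, 11, k, 40, 29), (10, 28, d, 3, 32), (10, 28, d, 30, 27), (10, 28, d, 40, 29), (14, 21, k, 15, 19), (14, 21, k, 15, 36), (14, 21, k, 3, 32), (14, 3, d, 15, 19), (14, 3, d, 15, 36), (14, 3, d, 3, 32), (14, 31, k, 15, 19), (14, 31, k, 15, 36), (14, 31, k, 3, 32), (14, 36, d, 15, 19), (14, 36, d, 15, 36), (14, 36, d, 3, 32), (14, 40, w, 15, 19), (14, 40, w, 15, 36), (14, 40, w, 3, 32)}
Selection C < 31 and F > 10: {(14, 21, k, 15, 19), (14, 21, k, 15, 36), (14, 21, k, 3, 32), (14, 3, d, 15, 19), (14, 3, d, 15, 36), (14, 3, d, 3, 32)}
π_{A, F, D} gives {(19, 14, 15), (32, 14, 3), (36, 14, 15)} (3 duplicate(s) eliminated).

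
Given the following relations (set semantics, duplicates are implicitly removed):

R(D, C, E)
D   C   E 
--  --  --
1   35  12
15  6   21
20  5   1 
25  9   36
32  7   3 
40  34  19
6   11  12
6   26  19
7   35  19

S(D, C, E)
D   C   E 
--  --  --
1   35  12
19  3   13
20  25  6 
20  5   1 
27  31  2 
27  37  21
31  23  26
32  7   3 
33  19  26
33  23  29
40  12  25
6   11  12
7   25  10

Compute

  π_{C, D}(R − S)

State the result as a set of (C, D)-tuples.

Taking the difference: {(15, 6, 21), (25, 9, 36), (40, 34, 19), (6, 26, 19), (7, 35, 19)}
π_{C, D} gives {(26, 6), (34, 40), (35, 7), (6, 15), (9, 25)}.

{(26, 6), (34, 40), (35, 7), (6, 15), (9, 25)}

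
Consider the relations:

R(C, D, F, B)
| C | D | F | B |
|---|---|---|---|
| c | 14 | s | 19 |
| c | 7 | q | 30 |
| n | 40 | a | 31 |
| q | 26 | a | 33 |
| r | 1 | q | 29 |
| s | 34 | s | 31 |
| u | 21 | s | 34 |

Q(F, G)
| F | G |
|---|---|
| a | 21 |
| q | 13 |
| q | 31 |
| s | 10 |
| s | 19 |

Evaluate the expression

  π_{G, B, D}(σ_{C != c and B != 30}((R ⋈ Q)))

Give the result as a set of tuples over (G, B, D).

{(10, 31, 34), (10, 34, 21), (13, 29, 1), (19, 31, 34), (19, 34, 21), (21, 31, 40), (21, 33, 26), (31, 29, 1)}

R ⋈ Q (natural join on F): {(c, 14, s, 19, 10), (c, 14, s, 19, 19), (c, 7, q, 30, 13), (c, 7, q, 30, 31), (n, 40, a, 31, 21), (q, 26, a, 33, 21), (r, 1, q, 29, 13), (r, 1, q, 29, 31), (s, 34, s, 31, 10), (s, 34, s, 31, 19), (u, 21, s, 34, 10), (u, 21, s, 34, 19)}
Filtering on C != c and B != 30 leaves {(n, 40, a, 31, 21), (q, 26, a, 33, 21), (r, 1, q, 29, 13), (r, 1, q, 29, 31), (s, 34, s, 31, 10), (s, 34, s, 31, 19), (u, 21, s, 34, 10), (u, 21, s, 34, 19)}.
Projecting to G, B, D: {(10, 31, 34), (10, 34, 21), (13, 29, 1), (19, 31, 34), (19, 34, 21), (21, 31, 40), (21, 33, 26), (31, 29, 1)}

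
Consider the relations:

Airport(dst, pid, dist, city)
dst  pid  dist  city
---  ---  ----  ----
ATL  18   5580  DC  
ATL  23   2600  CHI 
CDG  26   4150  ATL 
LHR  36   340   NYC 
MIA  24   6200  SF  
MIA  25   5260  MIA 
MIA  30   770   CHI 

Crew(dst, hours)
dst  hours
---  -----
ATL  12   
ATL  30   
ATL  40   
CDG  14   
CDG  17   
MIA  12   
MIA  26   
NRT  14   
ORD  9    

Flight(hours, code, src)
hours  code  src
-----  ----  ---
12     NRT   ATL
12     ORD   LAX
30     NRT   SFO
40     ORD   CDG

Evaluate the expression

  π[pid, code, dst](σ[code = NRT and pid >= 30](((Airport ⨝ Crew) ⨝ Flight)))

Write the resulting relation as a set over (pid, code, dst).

Airport ⋈ Crew (natural join on dst): {(ATL, 18, 5580, DC, 12), (ATL, 18, 5580, DC, 30), (ATL, 18, 5580, DC, 40), (ATL, 23, 2600, CHI, 12), (ATL, 23, 2600, CHI, 30), (ATL, 23, 2600, CHI, 40), (CDG, 26, 4150, ATL, 14), (CDG, 26, 4150, ATL, 17), (MIA, 24, 6200, SF, 12), (MIA, 24, 6200, SF, 26), (MIA, 25, 5260, MIA, 12), (MIA, 25, 5260, MIA, 26), (MIA, 30, 770, CHI, 12), (MIA, 30, 770, CHI, 26)}
(Airport ⨝ Crew) ⋈ Flight (natural join on hours): {(ATL, 18, 5580, DC, 12, NRT, ATL), (ATL, 18, 5580, DC, 12, ORD, LAX), (ATL, 18, 5580, DC, 30, NRT, SFO), (ATL, 18, 5580, DC, 40, ORD, CDG), (ATL, 23, 2600, CHI, 12, NRT, ATL), (ATL, 23, 2600, CHI, 12, ORD, LAX), (ATL, 23, 2600, CHI, 30, NRT, SFO), (ATL, 23, 2600, CHI, 40, ORD, CDG), (MIA, 24, 6200, SF, 12, NRT, ATL), (MIA, 24, 6200, SF, 12, ORD, LAX), (MIA, 25, 5260, MIA, 12, NRT, ATL), (MIA, 25, 5260, MIA, 12, ORD, LAX), (MIA, 30, 770, CHI, 12, NRT, ATL), (MIA, 30, 770, CHI, 12, ORD, LAX)}
Selection code = NRT and pid >= 30: {(MIA, 30, 770, CHI, 12, NRT, ATL)}
π[pid, code, dst]: project onto (pid, code, dst) → {(30, NRT, MIA)}

{(30, NRT, MIA)}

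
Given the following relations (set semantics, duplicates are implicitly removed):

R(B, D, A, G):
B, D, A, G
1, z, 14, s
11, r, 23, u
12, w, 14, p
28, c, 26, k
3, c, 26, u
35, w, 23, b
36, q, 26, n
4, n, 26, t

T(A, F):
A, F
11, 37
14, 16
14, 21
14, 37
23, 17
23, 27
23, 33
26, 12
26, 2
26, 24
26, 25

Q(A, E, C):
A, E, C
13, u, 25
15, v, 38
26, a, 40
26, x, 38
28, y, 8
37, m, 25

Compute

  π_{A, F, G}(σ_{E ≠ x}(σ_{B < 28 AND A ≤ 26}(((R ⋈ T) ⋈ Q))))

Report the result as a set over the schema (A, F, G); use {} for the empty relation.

{(26, 12, t), (26, 12, u), (26, 2, t), (26, 2, u), (26, 24, t), (26, 24, u), (26, 25, t), (26, 25, u)}

R ⋈ T (natural join on A): {(1, z, 14, s, 16), (1, z, 14, s, 21), (1, z, 14, s, 37), (11, r, 23, u, 17), (11, r, 23, u, 27), (11, r, 23, u, 33), (12, w, 14, p, 16), (12, w, 14, p, 21), (12, w, 14, p, 37), (28, c, 26, k, 12), (28, c, 26, k, 2), (28, c, 26, k, 24), (28, c, 26, k, 25), (3, c, 26, u, 12), (3, c, 26, u, 2), (3, c, 26, u, 24), (3, c, 26, u, 25), (35, w, 23, b, 17), (35, w, 23, b, 27), (35, w, 23, b, 33), (36, q, 26, n, 12), (36, q, 26, n, 2), (36, q, 26, n, 24), (36, q, 26, n, 25), (4, n, 26, t, 12), (4, n, 26, t, 2), (4, n, 26, t, 24), (4, n, 26, t, 25)}
(R ⋈ T) ⋈ Q (natural join on A): {(28, c, 26, k, 12, a, 40), (28, c, 26, k, 12, x, 38), (28, c, 26, k, 2, a, 40), (28, c, 26, k, 2, x, 38), (28, c, 26, k, 24, a, 40), (28, c, 26, k, 24, x, 38), (28, c, 26, k, 25, a, 40), (28, c, 26, k, 25, x, 38), (3, c, 26, u, 12, a, 40), (3, c, 26, u, 12, x, 38), (3, c, 26, u, 2, a, 40), (3, c, 26, u, 2, x, 38), (3, c, 26, u, 24, a, 40), (3, c, 26, u, 24, x, 38), (3, c, 26, u, 25, a, 40), (3, c, 26, u, 25, x, 38), (36, q, 26, n, 12, a, 40), (36, q, 26, n, 12, x, 38), (36, q, 26, n, 2, a, 40), (36, q, 26, n, 2, x, 38), (36, q, 26, n, 24, a, 40), (36, q, 26, n, 24, x, 38), (36, q, 26, n, 25, a, 40), (36, q, 26, n, 25, x, 38), (4, n, 26, t, 12, a, 40), (4, n, 26, t, 12, x, 38), (4, n, 26, t, 2, a, 40), (4, n, 26, t, 2, x, 38), (4, n, 26, t, 24, a, 40), (4, n, 26, t, 24, x, 38), (4, n, 26, t, 25, a, 40), (4, n, 26, t, 25, x, 38)}
Selection B < 28 AND A ≤ 26: {(3, c, 26, u, 12, a, 40), (3, c, 26, u, 12, x, 38), (3, c, 26, u, 2, a, 40), (3, c, 26, u, 2, x, 38), (3, c, 26, u, 24, a, 40), (3, c, 26, u, 24, x, 38), (3, c, 26, u, 25, a, 40), (3, c, 26, u, 25, x, 38), (4, n, 26, t, 12, a, 40), (4, n, 26, t, 12, x, 38), (4, n, 26, t, 2, a, 40), (4, n, 26, t, 2, x, 38), (4, n, 26, t, 24, a, 40), (4, n, 26, t, 24, x, 38), (4, n, 26, t, 25, a, 40), (4, n, 26, t, 25, x, 38)}
Selection E ≠ x: {(3, c, 26, u, 12, a, 40), (3, c, 26, u, 2, a, 40), (3, c, 26, u, 24, a, 40), (3, c, 26, u, 25, a, 40), (4, n, 26, t, 12, a, 40), (4, n, 26, t, 2, a, 40), (4, n, 26, t, 24, a, 40), (4, n, 26, t, 25, a, 40)}
π_{A, F, G} gives {(26, 12, t), (26, 12, u), (26, 2, t), (26, 2, u), (26, 24, t), (26, 24, u), (26, 25, t), (26, 25, u)}.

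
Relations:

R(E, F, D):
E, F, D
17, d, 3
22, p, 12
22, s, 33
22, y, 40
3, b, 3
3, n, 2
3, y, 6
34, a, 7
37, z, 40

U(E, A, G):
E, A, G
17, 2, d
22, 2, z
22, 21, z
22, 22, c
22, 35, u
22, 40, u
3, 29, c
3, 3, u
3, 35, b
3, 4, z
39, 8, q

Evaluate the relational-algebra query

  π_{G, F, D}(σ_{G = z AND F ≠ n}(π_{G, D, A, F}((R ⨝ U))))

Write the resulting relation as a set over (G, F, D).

Natural join on E: {(17, d, 3, 2, d), (22, p, 12, 2, z), (22, p, 12, 21, z), (22, p, 12, 22, c), (22, p, 12, 35, u), (22, p, 12, 40, u), (22, s, 33, 2, z), (22, s, 33, 21, z), (22, s, 33, 22, c), (22, s, 33, 35, u), (22, s, 33, 40, u), (22, y, 40, 2, z), (22, y, 40, 21, z), (22, y, 40, 22, c), (22, y, 40, 35, u), (22, y, 40, 40, u), (3, b, 3, 29, c), (3, b, 3, 3, u), (3, b, 3, 35, b), (3, b, 3, 4, z), (3, n, 2, 29, c), (3, n, 2, 3, u), (3, n, 2, 35, b), (3, n, 2, 4, z), (3, y, 6, 29, c), (3, y, 6, 3, u), (3, y, 6, 35, b), (3, y, 6, 4, z)}
π_{G, D, A, F} gives {(b, 2, 35, n), (b, 3, 35, b), (b, 6, 35, y), (c, 12, 22, p), (c, 2, 29, n), (c, 3, 29, b), (c, 33, 22, s), (c, 40, 22, y), (c, 6, 29, y), (d, 3, 2, d), (u, 12, 35, p), (u, 12, 40, p), (u, 2, 3, n), (u, 3, 3, b), (u, 33, 35, s), (u, 33, 40, s), (u, 40, 35, y), (u, 40, 40, y), (u, 6, 3, y), (z, 12, 2, p), (z, 12, 21, p), (z, 2, 4, n), (z, 3, 4, b), (z, 33, 2, s), (z, 33, 21, s), (z, 40, 2, y), (z, 40, 21, y), (z, 6, 4, y)}.
Selection G = z AND F ≠ n: {(z, 12, 2, p), (z, 12, 21, p), (z, 3, 4, b), (z, 33, 2, s), (z, 33, 21, s), (z, 40, 2, y), (z, 40, 21, y), (z, 6, 4, y)}
π_{G, F, D} gives {(z, b, 3), (z, p, 12), (z, s, 33), (z, y, 40), (z, y, 6)} (3 duplicate(s) eliminated).

{(z, b, 3), (z, p, 12), (z, s, 33), (z, y, 40), (z, y, 6)}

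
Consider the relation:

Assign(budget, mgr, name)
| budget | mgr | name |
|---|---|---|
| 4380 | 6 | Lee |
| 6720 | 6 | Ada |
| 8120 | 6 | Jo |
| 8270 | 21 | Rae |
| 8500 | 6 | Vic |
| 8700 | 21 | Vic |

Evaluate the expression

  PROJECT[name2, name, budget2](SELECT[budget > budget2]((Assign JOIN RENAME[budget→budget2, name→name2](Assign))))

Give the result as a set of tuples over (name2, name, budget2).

{(Ada, Jo, 6720), (Ada, Vic, 6720), (Jo, Vic, 8120), (Lee, Ada, 4380), (Lee, Jo, 4380), (Lee, Vic, 4380), (Rae, Vic, 8270)}

ρ[budget→budget2, name→name2]: schema becomes (budget2, mgr, name2); tuples unchanged.
Assign ⋈ RENAME[budget→budget2, name→name2](Assign) (natural join on mgr): {(4380, 6, Lee, 4380, Lee), (4380, 6, Lee, 6720, Ada), (4380, 6, Lee, 8120, Jo), (4380, 6, Lee, 8500, Vic), (6720, 6, Ada, 4380, Lee), (6720, 6, Ada, 6720, Ada), (6720, 6, Ada, 8120, Jo), (6720, 6, Ada, 8500, Vic), (8120, 6, Jo, 4380, Lee), (8120, 6, Jo, 6720, Ada), (8120, 6, Jo, 8120, Jo), (8120, 6, Jo, 8500, Vic), (8270, 21, Rae, 8270, Rae), (8270, 21, Rae, 8700, Vic), (8500, 6, Vic, 4380, Lee), (8500, 6, Vic, 6720, Ada), (8500, 6, Vic, 8120, Jo), (8500, 6, Vic, 8500, Vic), (8700, 21, Vic, 8270, Rae), (8700, 21, Vic, 8700, Vic)}
σ[budget > budget2]: keep tuples satisfying budget > budget2 → {(6720, 6, Ada, 4380, Lee), (8120, 6, Jo, 4380, Lee), (8120, 6, Jo, 6720, Ada), (8500, 6, Vic, 4380, Lee), (8500, 6, Vic, 6720, Ada), (8500, 6, Vic, 8120, Jo), (8700, 21, Vic, 8270, Rae)}
π_{name2, name, budget2} gives {(Ada, Jo, 6720), (Ada, Vic, 6720), (Jo, Vic, 8120), (Lee, Ada, 4380), (Lee, Jo, 4380), (Lee, Vic, 4380), (Rae, Vic, 8270)}.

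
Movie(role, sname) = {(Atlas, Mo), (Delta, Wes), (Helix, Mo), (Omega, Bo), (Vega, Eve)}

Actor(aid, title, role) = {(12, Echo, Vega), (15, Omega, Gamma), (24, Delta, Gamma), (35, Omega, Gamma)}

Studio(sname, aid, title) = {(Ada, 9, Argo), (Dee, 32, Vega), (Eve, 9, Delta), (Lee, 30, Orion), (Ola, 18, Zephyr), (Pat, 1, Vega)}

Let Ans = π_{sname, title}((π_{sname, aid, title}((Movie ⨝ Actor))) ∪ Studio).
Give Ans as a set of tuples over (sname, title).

{(Ada, Argo), (Dee, Vega), (Eve, Delta), (Eve, Echo), (Lee, Orion), (Ola, Zephyr), (Pat, Vega)}

Joining Movie and Actor on role yields {(Vega, Eve, 12, Echo)}.
π_{sname, aid, title} gives {(Eve, 12, Echo)}.
Union: {(Eve, 12, Echo)} with {(Ada, 9, Argo), (Dee, 32, Vega), (Eve, 9, Delta), (Lee, 30, Orion), (Ola, 18, Zephyr), (Pat, 1, Vega)} → {(Ada, 9, Argo), (Dee, 32, Vega), (Eve, 12, Echo), (Eve, 9, Delta), (Lee, 30, Orion), (Ola, 18, Zephyr), (Pat, 1, Vega)}
π_{sname, title} gives {(Ada, Argo), (Dee, Vega), (Eve, Delta), (Eve, Echo), (Lee, Orion), (Ola, Zephyr), (Pat, Vega)}.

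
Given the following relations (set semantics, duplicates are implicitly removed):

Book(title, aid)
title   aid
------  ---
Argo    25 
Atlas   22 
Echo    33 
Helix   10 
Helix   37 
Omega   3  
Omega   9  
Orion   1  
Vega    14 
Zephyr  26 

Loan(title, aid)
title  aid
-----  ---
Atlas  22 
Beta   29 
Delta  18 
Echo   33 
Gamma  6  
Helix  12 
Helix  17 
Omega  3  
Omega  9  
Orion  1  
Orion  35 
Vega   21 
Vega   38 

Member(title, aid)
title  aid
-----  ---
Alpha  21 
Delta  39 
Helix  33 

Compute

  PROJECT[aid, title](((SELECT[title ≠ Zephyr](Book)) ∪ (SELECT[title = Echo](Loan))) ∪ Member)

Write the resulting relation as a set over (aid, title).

σ[title ≠ Zephyr]: keep tuples satisfying title ≠ Zephyr → {(Argo, 25), (Atlas, 22), (Echo, 33), (Helix, 10), (Helix, 37), (Omega, 3), (Omega, 9), (Orion, 1), (Vega, 14)}
σ[title = Echo]: keep tuples satisfying title = Echo → {(Echo, 33)}
Taking the union: {(Argo, 25), (Atlas, 22), (Echo, 33), (Helix, 10), (Helix, 37), (Omega, 3), (Omega, 9), (Orion, 1), (Vega, 14)}
Taking the union: {(Alpha, 21), (Argo, 25), (Atlas, 22), (Delta, 39), (Echo, 33), (Helix, 10), (Helix, 33), (Helix, 37), (Omega, 3), (Omega, 9), (Orion, 1), (Vega, 14)}
Keep only column(s) aid, title: {(1, Orion), (10, Helix), (14, Vega), (21, Alpha), (22, Atlas), (25, Argo), (3, Omega), (33, Echo), (33, Helix), (37, Helix), (39, Delta), (9, Omega)}

{(1, Orion), (10, Helix), (14, Vega), (21, Alpha), (22, Atlas), (25, Argo), (3, Omega), (33, Echo), (33, Helix), (37, Helix), (39, Delta), (9, Omega)}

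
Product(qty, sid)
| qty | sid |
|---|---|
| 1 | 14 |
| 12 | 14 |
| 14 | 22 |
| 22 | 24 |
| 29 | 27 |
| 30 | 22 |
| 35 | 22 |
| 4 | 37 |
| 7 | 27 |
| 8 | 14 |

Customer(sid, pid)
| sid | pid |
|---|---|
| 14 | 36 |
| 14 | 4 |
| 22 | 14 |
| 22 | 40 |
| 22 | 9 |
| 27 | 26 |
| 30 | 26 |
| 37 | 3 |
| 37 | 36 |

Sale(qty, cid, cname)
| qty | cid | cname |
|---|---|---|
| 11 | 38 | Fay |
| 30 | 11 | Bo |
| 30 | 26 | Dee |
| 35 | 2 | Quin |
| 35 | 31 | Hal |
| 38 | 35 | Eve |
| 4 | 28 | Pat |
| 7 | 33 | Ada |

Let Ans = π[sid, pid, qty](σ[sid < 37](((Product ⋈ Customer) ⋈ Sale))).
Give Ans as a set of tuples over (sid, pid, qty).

Natural join on sid: {(1, 14, 36), (1, 14, 4), (12, 14, 36), (12, 14, 4), (14, 22, 14), (14, 22, 40), (14, 22, 9), (29, 27, 26), (30, 22, 14), (30, 22, 40), (30, 22, 9), (35, 22, 14), (35, 22, 40), (35, 22, 9), (4, 37, 3), (4, 37, 36), (7, 27, 26), (8, 14, 36), (8, 14, 4)}
Natural join on qty: {(30, 22, 14, 11, Bo), (30, 22, 14, 26, Dee), (30, 22, 40, 11, Bo), (30, 22, 40, 26, Dee), (30, 22, 9, 11, Bo), (30, 22, 9, 26, Dee), (35, 22, 14, 2, Quin), (35, 22, 14, 31, Hal), (35, 22, 40, 2, Quin), (35, 22, 40, 31, Hal), (35, 22, 9, 2, Quin), (35, 22, 9, 31, Hal), (4, 37, 3, 28, Pat), (4, 37, 36, 28, Pat), (7, 27, 26, 33, Ada)}
Apply σ_{sid < 37}; surviving tuples: {(30, 22, 14, 11, Bo), (30, 22, 14, 26, Dee), (30, 22, 40, 11, Bo), (30, 22, 40, 26, Dee), (30, 22, 9, 11, Bo), (30, 22, 9, 26, Dee), (35, 22, 14, 2, Quin), (35, 22, 14, 31, Hal), (35, 22, 40, 2, Quin), (35, 22, 40, 31, Hal), (35, 22, 9, 2, Quin), (35, 22, 9, 31, Hal), (7, 27, 26, 33, Ada)}
Projecting to sid, pid, qty (6 duplicate(s) eliminated): {(22, 14, 30), (22, 14, 35), (22, 40, 30), (22, 40, 35), (22, 9, 30), (22, 9, 35), (27, 26, 7)}

{(22, 14, 30), (22, 14, 35), (22, 40, 30), (22, 40, 35), (22, 9, 30), (22, 9, 35), (27, 26, 7)}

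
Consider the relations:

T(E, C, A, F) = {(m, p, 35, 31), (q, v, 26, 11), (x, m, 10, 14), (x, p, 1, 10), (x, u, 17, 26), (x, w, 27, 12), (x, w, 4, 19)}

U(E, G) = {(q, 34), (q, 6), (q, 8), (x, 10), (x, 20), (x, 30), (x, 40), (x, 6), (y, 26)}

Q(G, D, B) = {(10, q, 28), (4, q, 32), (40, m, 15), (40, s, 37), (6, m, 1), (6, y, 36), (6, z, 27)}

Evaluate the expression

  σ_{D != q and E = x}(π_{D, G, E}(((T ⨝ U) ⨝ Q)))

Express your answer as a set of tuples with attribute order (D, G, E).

{(m, 40, x), (m, 6, x), (s, 40, x), (y, 6, x), (z, 6, x)}

Natural join on E: {(q, v, 26, 11, 34), (q, v, 26, 11, 6), (q, v, 26, 11, 8), (x, m, 10, 14, 10), (x, m, 10, 14, 20), (x, m, 10, 14, 30), (x, m, 10, 14, 40), (x, m, 10, 14, 6), (x, p, 1, 10, 10), (x, p, 1, 10, 20), (x, p, 1, 10, 30), (x, p, 1, 10, 40), (x, p, 1, 10, 6), (x, u, 17, 26, 10), (x, u, 17, 26, 20), (x, u, 17, 26, 30), (x, u, 17, 26, 40), (x, u, 17, 26, 6), (x, w, 27, 12, 10), (x, w, 27, 12, 20), (x, w, 27, 12, 30), (x, w, 27, 12, 40), (x, w, 27, 12, 6), (x, w, 4, 19, 10), (x, w, 4, 19, 20), (x, w, 4, 19, 30), (x, w, 4, 19, 40), (x, w, 4, 19, 6)}
Natural join on G: {(q, v, 26, 11, 6, m, 1), (q, v, 26, 11, 6, y, 36), (q, v, 26, 11, 6, z, 27), (x, m, 10, 14, 10, q, 28), (x, m, 10, 14, 40, m, 15), (x, m, 10, 14, 40, s, 37), (x, m, 10, 14, 6, m, 1), (x, m, 10, 14, 6, y, 36), (x, m, 10, 14, 6, z, 27), (x, p, 1, 10, 10, q, 28), (x, p, 1, 10, 40, m, 15), (x, p, 1, 10, 40, s, 37), (x, p, 1, 10, 6, m, 1), (x, p, 1, 10, 6, y, 36), (x, p, 1, 10, 6, z, 27), (x, u, 17, 26, 10, q, 28), (x, u, 17, 26, 40, m, 15), (x, u, 17, 26, 40, s, 37), (x, u, 17, 26, 6, m, 1), (x, u, 17, 26, 6, y, 36), (x, u, 17, 26, 6, z, 27), (x, w, 27, 12, 10, q, 28), (x, w, 27, 12, 40, m, 15), (x, w, 27, 12, 40, s, 37), (x, w, 27, 12, 6, m, 1), (x, w, 27, 12, 6, y, 36), (x, w, 27, 12, 6, z, 27), (x, w, 4, 19, 10, q, 28), (x, w, 4, 19, 40, m, 15), (x, w, 4, 19, 40, s, 37), (x, w, 4, 19, 6, m, 1), (x, w, 4, 19, 6, y, 36), (x, w, 4, 19, 6, z, 27)}
π_{D, G, E} gives {(m, 40, x), (m, 6, q), (m, 6, x), (q, 10, x), (s, 40, x), (y, 6, q), (y, 6, x), (z, 6, q), (z, 6, x)} (24 duplicate(s) eliminated).
Selection D != q and E = x: {(m, 40, x), (m, 6, x), (s, 40, x), (y, 6, x), (z, 6, x)}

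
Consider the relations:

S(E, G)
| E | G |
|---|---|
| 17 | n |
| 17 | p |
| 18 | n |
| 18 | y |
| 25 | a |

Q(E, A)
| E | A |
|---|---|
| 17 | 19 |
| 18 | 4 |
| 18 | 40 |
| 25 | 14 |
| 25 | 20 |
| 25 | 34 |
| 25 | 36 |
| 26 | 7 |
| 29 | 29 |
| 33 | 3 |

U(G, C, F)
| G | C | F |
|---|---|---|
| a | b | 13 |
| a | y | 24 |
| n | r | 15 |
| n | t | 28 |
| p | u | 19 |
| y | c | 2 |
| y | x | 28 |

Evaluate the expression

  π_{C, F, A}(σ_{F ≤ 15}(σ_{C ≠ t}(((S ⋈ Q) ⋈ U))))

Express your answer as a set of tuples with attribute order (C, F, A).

{(b, 13, 14), (b, 13, 20), (b, 13, 34), (b, 13, 36), (c, 2, 4), (c, 2, 40), (r, 15, 19), (r, 15, 4), (r, 15, 40)}

S ⋈ Q (natural join on E): {(17, n, 19), (17, p, 19), (18, n, 4), (18, n, 40), (18, y, 4), (18, y, 40), (25, a, 14), (25, a, 20), (25, a, 34), (25, a, 36)}
(S ⋈ Q) ⋈ U (natural join on G): {(17, n, 19, r, 15), (17, n, 19, t, 28), (17, p, 19, u, 19), (18, n, 4, r, 15), (18, n, 4, t, 28), (18, n, 40, r, 15), (18, n, 40, t, 28), (18, y, 4, c, 2), (18, y, 4, x, 28), (18, y, 40, c, 2), (18, y, 40, x, 28), (25, a, 14, b, 13), (25, a, 14, y, 24), (25, a, 20, b, 13), (25, a, 20, y, 24), (25, a, 34, b, 13), (25, a, 34, y, 24), (25, a, 36, b, 13), (25, a, 36, y, 24)}
Apply σ_{C ≠ t}; surviving tuples: {(17, n, 19, r, 15), (17, p, 19, u, 19), (18, n, 4, r, 15), (18, n, 40, r, 15), (18, y, 4, c, 2), (18, y, 4, x, 28), (18, y, 40, c, 2), (18, y, 40, x, 28), (25, a, 14, b, 13), (25, a, 14, y, 24), (25, a, 20, b, 13), (25, a, 20, y, 24), (25, a, 34, b, 13), (25, a, 34, y, 24), (25, a, 36, b, 13), (25, a, 36, y, 24)}
Apply σ_{F ≤ 15}; surviving tuples: {(17, n, 19, r, 15), (18, n, 4, r, 15), (18, n, 40, r, 15), (18, y, 4, c, 2), (18, y, 40, c, 2), (25, a, 14, b, 13), (25, a, 20, b, 13), (25, a, 34, b, 13), (25, a, 36, b, 13)}
Projecting to C, F, A: {(b, 13, 14), (b, 13, 20), (b, 13, 34), (b, 13, 36), (c, 2, 4), (c, 2, 40), (r, 15, 19), (r, 15, 4), (r, 15, 40)}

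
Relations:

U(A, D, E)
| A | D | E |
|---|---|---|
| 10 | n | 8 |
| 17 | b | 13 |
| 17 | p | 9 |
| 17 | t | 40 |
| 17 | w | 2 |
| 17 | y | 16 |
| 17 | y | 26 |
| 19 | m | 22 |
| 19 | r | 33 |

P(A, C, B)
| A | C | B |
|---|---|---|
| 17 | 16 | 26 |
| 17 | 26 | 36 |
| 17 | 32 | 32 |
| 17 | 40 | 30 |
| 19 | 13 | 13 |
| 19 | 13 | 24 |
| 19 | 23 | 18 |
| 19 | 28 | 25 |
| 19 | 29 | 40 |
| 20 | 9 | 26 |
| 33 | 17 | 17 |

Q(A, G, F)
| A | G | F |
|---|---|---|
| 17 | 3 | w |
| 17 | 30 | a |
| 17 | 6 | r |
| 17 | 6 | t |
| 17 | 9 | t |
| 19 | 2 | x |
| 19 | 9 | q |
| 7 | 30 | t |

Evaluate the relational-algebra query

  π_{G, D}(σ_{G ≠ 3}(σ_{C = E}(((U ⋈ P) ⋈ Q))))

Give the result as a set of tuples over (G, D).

{(30, t), (30, y), (6, t), (6, y), (9, t), (9, y)}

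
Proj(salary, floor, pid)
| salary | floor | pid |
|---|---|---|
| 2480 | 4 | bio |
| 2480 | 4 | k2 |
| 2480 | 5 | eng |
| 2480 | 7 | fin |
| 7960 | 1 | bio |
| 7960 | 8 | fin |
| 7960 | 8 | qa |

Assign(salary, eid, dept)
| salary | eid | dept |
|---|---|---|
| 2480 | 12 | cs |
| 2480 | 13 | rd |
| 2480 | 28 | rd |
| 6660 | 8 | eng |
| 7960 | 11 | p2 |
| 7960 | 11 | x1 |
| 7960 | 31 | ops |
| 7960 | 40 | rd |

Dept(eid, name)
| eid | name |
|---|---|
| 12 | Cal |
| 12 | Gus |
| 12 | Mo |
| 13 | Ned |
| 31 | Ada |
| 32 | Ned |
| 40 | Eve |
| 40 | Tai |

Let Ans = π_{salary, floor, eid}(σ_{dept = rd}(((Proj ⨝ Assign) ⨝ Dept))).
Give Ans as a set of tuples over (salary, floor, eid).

{(2480, 4, 13), (2480, 5, 13), (2480, 7, 13), (7960, 1, 40), (7960, 8, 40)}

Natural join on salary: {(2480, 4, bio, 12, cs), (2480, 4, bio, 13, rd), (2480, 4, bio, 28, rd), (2480, 4, k2, 12, cs), (2480, 4, k2, 13, rd), (2480, 4, k2, 28, rd), (2480, 5, eng, 12, cs), (2480, 5, eng, 13, rd), (2480, 5, eng, 28, rd), (2480, 7, fin, 12, cs), (2480, 7, fin, 13, rd), (2480, 7, fin, 28, rd), (7960, 1, bio, 11, p2), (7960, 1, bio, 11, x1), (7960, 1, bio, 31, ops), (7960, 1, bio, 40, rd), (7960, 8, fin, 11, p2), (7960, 8, fin, 11, x1), (7960, 8, fin, 31, ops), (7960, 8, fin, 40, rd), (7960, 8, qa, 11, p2), (7960, 8, qa, 11, x1), (7960, 8, qa, 31, ops), (7960, 8, qa, 40, rd)}
Natural join on eid: {(2480, 4, bio, 12, cs, Cal), (2480, 4, bio, 12, cs, Gus), (2480, 4, bio, 12, cs, Mo), (2480, 4, bio, 13, rd, Ned), (2480, 4, k2, 12, cs, Cal), (2480, 4, k2, 12, cs, Gus), (2480, 4, k2, 12, cs, Mo), (2480, 4, k2, 13, rd, Ned), (2480, 5, eng, 12, cs, Cal), (2480, 5, eng, 12, cs, Gus), (2480, 5, eng, 12, cs, Mo), (2480, 5, eng, 13, rd, Ned), (2480, 7, fin, 12, cs, Cal), (2480, 7, fin, 12, cs, Gus), (2480, 7, fin, 12, cs, Mo), (2480, 7, fin, 13, rd, Ned), (7960, 1, bio, 31, ops, Ada), (7960, 1, bio, 40, rd, Eve), (7960, 1, bio, 40, rd, Tai), (7960, 8, fin, 31, ops, Ada), (7960, 8, fin, 40, rd, Eve), (7960, 8, fin, 40, rd, Tai), (7960, 8, qa, 31, ops, Ada), (7960, 8, qa, 40, rd, Eve), (7960, 8, qa, 40, rd, Tai)}
σ[dept = rd]: keep tuples satisfying dept = rd → {(2480, 4, bio, 13, rd, Ned), (2480, 4, k2, 13, rd, Ned), (2480, 5, eng, 13, rd, Ned), (2480, 7, fin, 13, rd, Ned), (7960, 1, bio, 40, rd, Eve), (7960, 1, bio, 40, rd, Tai), (7960, 8, fin, 40, rd, Eve), (7960, 8, fin, 40, rd, Tai), (7960, 8, qa, 40, rd, Eve), (7960, 8, qa, 40, rd, Tai)}
π[salary, floor, eid]: project onto (salary, floor, eid) (5 duplicate(s) eliminated) → {(2480, 4, 13), (2480, 5, 13), (2480, 7, 13), (7960, 1, 40), (7960, 8, 40)}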